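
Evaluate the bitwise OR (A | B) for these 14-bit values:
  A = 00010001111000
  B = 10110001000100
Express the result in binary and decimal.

Apply | to each column (1 where either bit is 1):
  00010001111000
| 10110001000100
----------------
  10110001111100

Answer: 10110001111100 (11388)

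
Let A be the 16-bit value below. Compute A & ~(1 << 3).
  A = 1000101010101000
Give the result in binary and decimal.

Mask = ~(1 << 3) = 1111111111110111
Bit 3 of A is 1, so AND-ing with the mask clears it to 0.
  1000101010101000
& 1111111111110111
------------------
  1000101010100000

Answer: 1000101010100000 (35488)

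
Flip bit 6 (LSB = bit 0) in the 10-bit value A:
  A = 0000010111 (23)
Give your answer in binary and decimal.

Mask = 1 << 6 = 0001000000
Bit 6 of A is 0; XOR with the mask flips it to 1.
  0000010111
^ 0001000000
------------
  0001010111

Answer: 0001010111 (87)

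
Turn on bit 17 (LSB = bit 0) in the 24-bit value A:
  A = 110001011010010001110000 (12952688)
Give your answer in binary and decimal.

Mask = 1 << 17 = 000000100000000000000000
Bit 17 of A is 0, so OR-ing with the mask flips it to 1.
  110001011010010001110000
| 000000100000000000000000
--------------------------
  110001111010010001110000

Answer: 110001111010010001110000 (13083760)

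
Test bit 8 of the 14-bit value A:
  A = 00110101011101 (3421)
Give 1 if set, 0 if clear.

Bit 8 is the 9th from the right.
  00110101011101
       ^
That bit is 1.

Answer: 1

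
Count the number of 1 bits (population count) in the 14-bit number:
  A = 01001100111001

01001100111001
1-bits at positions (from bit 0 = LSB): 0, 3, 4, 5, 8, 9, 12
Count = 7

Answer: 7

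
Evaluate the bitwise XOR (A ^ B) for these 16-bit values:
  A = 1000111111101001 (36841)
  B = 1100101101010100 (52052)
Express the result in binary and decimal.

Apply ^ to each column (1 where bits differ):
  1000111111101001
^ 1100101101010100
------------------
  0100010010111101

Answer: 0100010010111101 (17597)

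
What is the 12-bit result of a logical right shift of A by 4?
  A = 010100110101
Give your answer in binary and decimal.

Logical shift right by 4: drop the bottom 4 bit(s), prepend 4 zero(s) on the left.
  010100110101  ->  keep [01010011], discard [0101], prepend 0000
= 000001010011

Answer: 000001010011 (83)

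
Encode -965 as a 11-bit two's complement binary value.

1. Binary of +965:  01111000101
2. Invert bits:     10000111010
3. Add 1:           10000111011

Answer: 10000111011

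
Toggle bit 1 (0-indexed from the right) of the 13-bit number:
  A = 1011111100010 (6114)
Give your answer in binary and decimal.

Mask = 1 << 1 = 0000000000010
Bit 1 of A is 1; XOR with the mask flips it to 0.
  1011111100010
^ 0000000000010
---------------
  1011111100000

Answer: 1011111100000 (6112)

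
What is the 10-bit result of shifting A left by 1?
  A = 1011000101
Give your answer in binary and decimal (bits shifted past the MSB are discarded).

Shift left by 1: drop the top 1 bit(s), append 1 zero(s) on the right.
  1011000101  ->  discard [1], keep [011000101], append 0
= 0110001010

Answer: 0110001010 (394)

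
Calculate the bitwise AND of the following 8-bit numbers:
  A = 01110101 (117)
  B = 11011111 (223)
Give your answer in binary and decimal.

Apply & to each column (1 only where both bits are 1):
  01110101
& 11011111
----------
  01010101

Answer: 01010101 (85)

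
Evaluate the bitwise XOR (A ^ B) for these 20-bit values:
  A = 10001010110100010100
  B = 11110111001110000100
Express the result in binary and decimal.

Apply ^ to each column (1 where bits differ):
  10001010110100010100
^ 11110111001110000100
----------------------
  01111101111010010000

Answer: 01111101111010010000 (515728)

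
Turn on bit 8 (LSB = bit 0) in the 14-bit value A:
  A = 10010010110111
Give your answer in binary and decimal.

Mask = 1 << 8 = 00000100000000
Bit 8 of A is 0, so OR-ing with the mask flips it to 1.
  10010010110111
| 00000100000000
----------------
  10010110110111

Answer: 10010110110111 (9655)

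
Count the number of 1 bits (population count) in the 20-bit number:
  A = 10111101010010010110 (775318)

10111101010010010110
1-bits at positions (from bit 0 = LSB): 1, 2, 4, 7, 10, 12, 14, 15, 16, 17, 19
Count = 11

Answer: 11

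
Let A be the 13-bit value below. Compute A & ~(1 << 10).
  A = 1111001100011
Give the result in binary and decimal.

Mask = ~(1 << 10) = 1101111111111
Bit 10 of A is 1, so AND-ing with the mask clears it to 0.
  1111001100011
& 1101111111111
---------------
  1101001100011

Answer: 1101001100011 (6755)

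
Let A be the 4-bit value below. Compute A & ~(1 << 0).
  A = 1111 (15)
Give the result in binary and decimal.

Mask = ~(1 << 0) = 1110
Bit 0 of A is 1, so AND-ing with the mask clears it to 0.
  1111
& 1110
------
  1110

Answer: 1110 (14)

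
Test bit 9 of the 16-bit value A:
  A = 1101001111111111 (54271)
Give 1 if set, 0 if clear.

Bit 9 is the 10th from the right.
  1101001111111111
        ^
That bit is 1.

Answer: 1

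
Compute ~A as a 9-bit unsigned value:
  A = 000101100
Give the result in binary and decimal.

Flip each bit (0->1, 1->0):
  000101100
  111010011

Answer: 111010011 (467)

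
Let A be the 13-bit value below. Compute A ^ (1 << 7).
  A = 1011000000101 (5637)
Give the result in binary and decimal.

Mask = 1 << 7 = 0000010000000
Bit 7 of A is 0; XOR with the mask flips it to 1.
  1011000000101
^ 0000010000000
---------------
  1011010000101

Answer: 1011010000101 (5765)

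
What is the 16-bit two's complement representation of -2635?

1. Binary of +2635:  0000101001001011
2. Invert bits:     1111010110110100
3. Add 1:           1111010110110101

Answer: 1111010110110101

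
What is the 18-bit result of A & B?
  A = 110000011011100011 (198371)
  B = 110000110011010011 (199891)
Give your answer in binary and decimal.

Apply & to each column (1 only where both bits are 1):
  110000011011100011
& 110000110011010011
--------------------
  110000010011000011

Answer: 110000010011000011 (197827)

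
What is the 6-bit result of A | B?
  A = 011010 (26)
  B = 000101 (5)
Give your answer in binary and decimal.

Apply | to each column (1 where either bit is 1):
  011010
| 000101
--------
  011111

Answer: 011111 (31)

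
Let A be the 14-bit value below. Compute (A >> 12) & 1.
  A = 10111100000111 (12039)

Bit 12 is the 13th from the right.
  10111100000111
   ^
That bit is 0.

Answer: 0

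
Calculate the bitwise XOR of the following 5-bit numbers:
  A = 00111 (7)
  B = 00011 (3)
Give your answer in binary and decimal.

Apply ^ to each column (1 where bits differ):
  00111
^ 00011
-------
  00100

Answer: 00100 (4)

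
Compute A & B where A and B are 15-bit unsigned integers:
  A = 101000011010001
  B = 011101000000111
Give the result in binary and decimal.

Apply & to each column (1 only where both bits are 1):
  101000011010001
& 011101000000111
-----------------
  001000000000001

Answer: 001000000000001 (4097)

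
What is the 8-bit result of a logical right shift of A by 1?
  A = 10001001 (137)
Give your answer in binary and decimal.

Logical shift right by 1: drop the bottom 1 bit(s), prepend 1 zero(s) on the left.
  10001001  ->  keep [1000100], discard [1], prepend 0
= 01000100

Answer: 01000100 (68)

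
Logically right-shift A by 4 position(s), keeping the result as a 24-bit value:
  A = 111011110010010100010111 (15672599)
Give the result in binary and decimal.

Logical shift right by 4: drop the bottom 4 bit(s), prepend 4 zero(s) on the left.
  111011110010010100010111  ->  keep [11101111001001010001], discard [0111], prepend 0000
= 000011101111001001010001

Answer: 000011101111001001010001 (979537)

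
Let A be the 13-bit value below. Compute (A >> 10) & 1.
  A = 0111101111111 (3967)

Bit 10 is the 11th from the right.
  0111101111111
    ^
That bit is 1.

Answer: 1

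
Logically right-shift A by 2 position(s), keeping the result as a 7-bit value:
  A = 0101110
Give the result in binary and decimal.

Logical shift right by 2: drop the bottom 2 bit(s), prepend 2 zero(s) on the left.
  0101110  ->  keep [01011], discard [10], prepend 00
= 0001011

Answer: 0001011 (11)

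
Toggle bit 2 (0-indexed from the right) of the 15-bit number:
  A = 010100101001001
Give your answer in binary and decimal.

Mask = 1 << 2 = 000000000000100
Bit 2 of A is 0; XOR with the mask flips it to 1.
  010100101001001
^ 000000000000100
-----------------
  010100101001101

Answer: 010100101001101 (10573)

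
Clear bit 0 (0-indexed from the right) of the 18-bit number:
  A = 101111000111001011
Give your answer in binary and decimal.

Mask = ~(1 << 0) = 111111111111111110
Bit 0 of A is 1, so AND-ing with the mask clears it to 0.
  101111000111001011
& 111111111111111110
--------------------
  101111000111001010

Answer: 101111000111001010 (192970)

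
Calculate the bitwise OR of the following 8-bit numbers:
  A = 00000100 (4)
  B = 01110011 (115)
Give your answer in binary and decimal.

Apply | to each column (1 where either bit is 1):
  00000100
| 01110011
----------
  01110111

Answer: 01110111 (119)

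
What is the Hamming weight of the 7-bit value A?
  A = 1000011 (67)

1000011
1-bits at positions (from bit 0 = LSB): 0, 1, 6
Count = 3

Answer: 3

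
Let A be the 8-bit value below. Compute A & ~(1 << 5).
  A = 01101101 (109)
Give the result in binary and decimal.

Mask = ~(1 << 5) = 11011111
Bit 5 of A is 1, so AND-ing with the mask clears it to 0.
  01101101
& 11011111
----------
  01001101

Answer: 01001101 (77)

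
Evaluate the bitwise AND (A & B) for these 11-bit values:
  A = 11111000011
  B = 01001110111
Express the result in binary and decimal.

Apply & to each column (1 only where both bits are 1):
  11111000011
& 01001110111
-------------
  01001000011

Answer: 01001000011 (579)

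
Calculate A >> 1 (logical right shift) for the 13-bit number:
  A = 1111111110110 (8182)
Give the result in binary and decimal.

Logical shift right by 1: drop the bottom 1 bit(s), prepend 1 zero(s) on the left.
  1111111110110  ->  keep [111111111011], discard [0], prepend 0
= 0111111111011

Answer: 0111111111011 (4091)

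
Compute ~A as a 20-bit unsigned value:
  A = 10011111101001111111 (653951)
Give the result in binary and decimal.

Flip each bit (0->1, 1->0):
  10011111101001111111
  01100000010110000000

Answer: 01100000010110000000 (394624)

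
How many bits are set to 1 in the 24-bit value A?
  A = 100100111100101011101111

100100111100101011101111
1-bits at positions (from bit 0 = LSB): 0, 1, 2, 3, 5, 6, 7, 9, 11, 14, 15, 16, 17, 20, 23
Count = 15

Answer: 15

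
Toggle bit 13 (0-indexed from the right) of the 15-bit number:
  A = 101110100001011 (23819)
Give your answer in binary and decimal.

Mask = 1 << 13 = 010000000000000
Bit 13 of A is 0; XOR with the mask flips it to 1.
  101110100001011
^ 010000000000000
-----------------
  111110100001011

Answer: 111110100001011 (32011)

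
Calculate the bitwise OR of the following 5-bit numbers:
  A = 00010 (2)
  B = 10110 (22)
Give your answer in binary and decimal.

Apply | to each column (1 where either bit is 1):
  00010
| 10110
-------
  10110

Answer: 10110 (22)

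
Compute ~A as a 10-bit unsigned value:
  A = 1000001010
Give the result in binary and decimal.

Flip each bit (0->1, 1->0):
  1000001010
  0111110101

Answer: 0111110101 (501)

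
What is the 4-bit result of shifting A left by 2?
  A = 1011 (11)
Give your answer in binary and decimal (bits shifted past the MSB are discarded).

Shift left by 2: drop the top 2 bit(s), append 2 zero(s) on the right.
  1011  ->  discard [10], keep [11], append 00
= 1100

Answer: 1100 (12)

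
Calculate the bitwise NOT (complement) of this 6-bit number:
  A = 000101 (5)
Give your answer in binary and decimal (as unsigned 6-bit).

Flip each bit (0->1, 1->0):
  000101
  111010

Answer: 111010 (58)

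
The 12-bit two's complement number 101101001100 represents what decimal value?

MSB is 1, so the value is negative. Find the magnitude:
1. Invert bits:  010010110011
2. Add 1:        010010110100  = 1204
3. Apply sign:   -1204

Answer: -1204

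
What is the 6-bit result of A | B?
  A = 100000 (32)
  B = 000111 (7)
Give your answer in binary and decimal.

Apply | to each column (1 where either bit is 1):
  100000
| 000111
--------
  100111

Answer: 100111 (39)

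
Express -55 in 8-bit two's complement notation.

1. Binary of +55:  00110111
2. Invert bits:     11001000
3. Add 1:           11001001

Answer: 11001001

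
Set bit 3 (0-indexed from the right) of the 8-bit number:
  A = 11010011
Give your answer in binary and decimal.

Mask = 1 << 3 = 00001000
Bit 3 of A is 0, so OR-ing with the mask flips it to 1.
  11010011
| 00001000
----------
  11011011

Answer: 11011011 (219)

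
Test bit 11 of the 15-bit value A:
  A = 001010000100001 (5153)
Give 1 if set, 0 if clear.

Bit 11 is the 12th from the right.
  001010000100001
     ^
That bit is 0.

Answer: 0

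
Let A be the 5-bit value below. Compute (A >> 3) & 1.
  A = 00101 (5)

Bit 3 is the 4th from the right.
  00101
   ^
That bit is 0.

Answer: 0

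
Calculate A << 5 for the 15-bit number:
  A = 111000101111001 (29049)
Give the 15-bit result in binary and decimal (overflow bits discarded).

Shift left by 5: drop the top 5 bit(s), append 5 zero(s) on the right.
  111000101111001  ->  discard [11100], keep [0101111001], append 00000
= 010111100100000

Answer: 010111100100000 (12064)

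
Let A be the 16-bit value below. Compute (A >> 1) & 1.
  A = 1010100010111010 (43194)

Bit 1 is the 2nd from the right.
  1010100010111010
                ^
That bit is 1.

Answer: 1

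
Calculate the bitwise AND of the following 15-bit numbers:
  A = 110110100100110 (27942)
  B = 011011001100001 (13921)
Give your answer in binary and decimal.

Apply & to each column (1 only where both bits are 1):
  110110100100110
& 011011001100001
-----------------
  010010000100000

Answer: 010010000100000 (9248)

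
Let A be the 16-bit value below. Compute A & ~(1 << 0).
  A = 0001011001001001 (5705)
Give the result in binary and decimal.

Mask = ~(1 << 0) = 1111111111111110
Bit 0 of A is 1, so AND-ing with the mask clears it to 0.
  0001011001001001
& 1111111111111110
------------------
  0001011001001000

Answer: 0001011001001000 (5704)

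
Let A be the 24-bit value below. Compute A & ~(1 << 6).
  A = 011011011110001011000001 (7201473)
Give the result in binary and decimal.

Mask = ~(1 << 6) = 111111111111111110111111
Bit 6 of A is 1, so AND-ing with the mask clears it to 0.
  011011011110001011000001
& 111111111111111110111111
--------------------------
  011011011110001010000001

Answer: 011011011110001010000001 (7201409)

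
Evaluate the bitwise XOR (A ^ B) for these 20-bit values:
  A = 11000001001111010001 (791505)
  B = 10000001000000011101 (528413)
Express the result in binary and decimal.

Apply ^ to each column (1 where bits differ):
  11000001001111010001
^ 10000001000000011101
----------------------
  01000000001111001100

Answer: 01000000001111001100 (263116)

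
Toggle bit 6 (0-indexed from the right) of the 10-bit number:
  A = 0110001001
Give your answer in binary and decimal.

Mask = 1 << 6 = 0001000000
Bit 6 of A is 0; XOR with the mask flips it to 1.
  0110001001
^ 0001000000
------------
  0111001001

Answer: 0111001001 (457)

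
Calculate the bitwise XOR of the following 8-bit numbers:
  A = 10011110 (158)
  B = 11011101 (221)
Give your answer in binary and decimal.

Apply ^ to each column (1 where bits differ):
  10011110
^ 11011101
----------
  01000011

Answer: 01000011 (67)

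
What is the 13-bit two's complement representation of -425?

1. Binary of +425:  0000110101001
2. Invert bits:     1111001010110
3. Add 1:           1111001010111

Answer: 1111001010111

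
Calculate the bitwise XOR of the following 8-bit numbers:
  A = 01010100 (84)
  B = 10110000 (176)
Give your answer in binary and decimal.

Apply ^ to each column (1 where bits differ):
  01010100
^ 10110000
----------
  11100100

Answer: 11100100 (228)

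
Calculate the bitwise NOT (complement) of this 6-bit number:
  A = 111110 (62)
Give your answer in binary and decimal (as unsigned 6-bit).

Flip each bit (0->1, 1->0):
  111110
  000001

Answer: 000001 (1)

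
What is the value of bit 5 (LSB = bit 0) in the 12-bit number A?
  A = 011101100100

Bit 5 is the 6th from the right.
  011101100100
        ^
That bit is 1.

Answer: 1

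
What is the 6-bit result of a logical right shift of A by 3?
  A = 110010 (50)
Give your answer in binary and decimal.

Logical shift right by 3: drop the bottom 3 bit(s), prepend 3 zero(s) on the left.
  110010  ->  keep [110], discard [010], prepend 000
= 000110

Answer: 000110 (6)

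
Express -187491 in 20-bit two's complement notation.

1. Binary of +187491:  00101101110001100011
2. Invert bits:     11010010001110011100
3. Add 1:           11010010001110011101

Answer: 11010010001110011101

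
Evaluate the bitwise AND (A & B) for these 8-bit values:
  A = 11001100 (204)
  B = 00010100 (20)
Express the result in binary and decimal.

Apply & to each column (1 only where both bits are 1):
  11001100
& 00010100
----------
  00000100

Answer: 00000100 (4)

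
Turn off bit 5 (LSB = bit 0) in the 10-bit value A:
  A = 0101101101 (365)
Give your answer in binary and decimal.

Mask = ~(1 << 5) = 1111011111
Bit 5 of A is 1, so AND-ing with the mask clears it to 0.
  0101101101
& 1111011111
------------
  0101001101

Answer: 0101001101 (333)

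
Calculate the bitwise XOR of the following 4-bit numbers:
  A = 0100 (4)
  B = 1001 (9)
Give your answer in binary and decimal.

Apply ^ to each column (1 where bits differ):
  0100
^ 1001
------
  1101

Answer: 1101 (13)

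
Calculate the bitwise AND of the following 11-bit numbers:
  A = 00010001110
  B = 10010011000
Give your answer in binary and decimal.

Apply & to each column (1 only where both bits are 1):
  00010001110
& 10010011000
-------------
  00010001000

Answer: 00010001000 (136)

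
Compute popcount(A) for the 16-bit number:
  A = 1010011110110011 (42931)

1010011110110011
1-bits at positions (from bit 0 = LSB): 0, 1, 4, 5, 7, 8, 9, 10, 13, 15
Count = 10

Answer: 10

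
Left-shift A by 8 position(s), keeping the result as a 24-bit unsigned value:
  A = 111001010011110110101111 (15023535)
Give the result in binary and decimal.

Shift left by 8: drop the top 8 bit(s), append 8 zero(s) on the right.
  111001010011110110101111  ->  discard [11100101], keep [0011110110101111], append 00000000
= 001111011010111100000000

Answer: 001111011010111100000000 (4042496)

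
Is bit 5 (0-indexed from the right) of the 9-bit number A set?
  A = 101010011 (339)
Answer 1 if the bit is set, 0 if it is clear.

Bit 5 is the 6th from the right.
  101010011
     ^
That bit is 0.

Answer: 0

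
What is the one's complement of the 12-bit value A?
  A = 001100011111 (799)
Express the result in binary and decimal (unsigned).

Flip each bit (0->1, 1->0):
  001100011111
  110011100000

Answer: 110011100000 (3296)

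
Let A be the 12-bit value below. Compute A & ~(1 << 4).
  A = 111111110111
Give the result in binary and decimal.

Mask = ~(1 << 4) = 111111101111
Bit 4 of A is 1, so AND-ing with the mask clears it to 0.
  111111110111
& 111111101111
--------------
  111111100111

Answer: 111111100111 (4071)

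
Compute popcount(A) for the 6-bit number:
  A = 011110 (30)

011110
1-bits at positions (from bit 0 = LSB): 1, 2, 3, 4
Count = 4

Answer: 4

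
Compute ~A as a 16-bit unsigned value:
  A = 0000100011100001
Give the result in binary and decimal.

Flip each bit (0->1, 1->0):
  0000100011100001
  1111011100011110

Answer: 1111011100011110 (63262)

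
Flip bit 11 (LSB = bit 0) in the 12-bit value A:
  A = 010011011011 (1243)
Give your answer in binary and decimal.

Mask = 1 << 11 = 100000000000
Bit 11 of A is 0; XOR with the mask flips it to 1.
  010011011011
^ 100000000000
--------------
  110011011011

Answer: 110011011011 (3291)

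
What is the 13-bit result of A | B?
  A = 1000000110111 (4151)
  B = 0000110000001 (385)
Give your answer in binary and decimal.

Apply | to each column (1 where either bit is 1):
  1000000110111
| 0000110000001
---------------
  1000110110111

Answer: 1000110110111 (4535)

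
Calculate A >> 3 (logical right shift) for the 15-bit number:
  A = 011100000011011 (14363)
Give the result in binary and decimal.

Logical shift right by 3: drop the bottom 3 bit(s), prepend 3 zero(s) on the left.
  011100000011011  ->  keep [011100000011], discard [011], prepend 000
= 000011100000011

Answer: 000011100000011 (1795)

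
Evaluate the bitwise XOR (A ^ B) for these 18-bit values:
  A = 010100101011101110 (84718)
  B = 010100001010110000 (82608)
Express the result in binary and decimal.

Apply ^ to each column (1 where bits differ):
  010100101011101110
^ 010100001010110000
--------------------
  000000100001011110

Answer: 000000100001011110 (2142)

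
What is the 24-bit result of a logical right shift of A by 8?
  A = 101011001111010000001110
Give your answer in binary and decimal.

Logical shift right by 8: drop the bottom 8 bit(s), prepend 8 zero(s) on the left.
  101011001111010000001110  ->  keep [1010110011110100], discard [00001110], prepend 00000000
= 000000001010110011110100

Answer: 000000001010110011110100 (44276)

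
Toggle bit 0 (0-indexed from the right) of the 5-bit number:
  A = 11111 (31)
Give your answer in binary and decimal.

Mask = 1 << 0 = 00001
Bit 0 of A is 1; XOR with the mask flips it to 0.
  11111
^ 00001
-------
  11110

Answer: 11110 (30)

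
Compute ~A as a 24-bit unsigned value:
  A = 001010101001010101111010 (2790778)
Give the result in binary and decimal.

Flip each bit (0->1, 1->0):
  001010101001010101111010
  110101010110101010000101

Answer: 110101010110101010000101 (13986437)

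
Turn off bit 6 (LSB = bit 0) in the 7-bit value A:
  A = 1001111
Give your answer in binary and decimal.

Mask = ~(1 << 6) = 0111111
Bit 6 of A is 1, so AND-ing with the mask clears it to 0.
  1001111
& 0111111
---------
  0001111

Answer: 0001111 (15)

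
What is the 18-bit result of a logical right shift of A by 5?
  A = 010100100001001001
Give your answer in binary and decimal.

Logical shift right by 5: drop the bottom 5 bit(s), prepend 5 zero(s) on the left.
  010100100001001001  ->  keep [0101001000010], discard [01001], prepend 00000
= 000000101001000010

Answer: 000000101001000010 (2626)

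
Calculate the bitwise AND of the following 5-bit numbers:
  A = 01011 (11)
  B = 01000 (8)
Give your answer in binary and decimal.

Apply & to each column (1 only where both bits are 1):
  01011
& 01000
-------
  01000

Answer: 01000 (8)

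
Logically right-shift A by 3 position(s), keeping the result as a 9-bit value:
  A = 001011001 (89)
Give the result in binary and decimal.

Logical shift right by 3: drop the bottom 3 bit(s), prepend 3 zero(s) on the left.
  001011001  ->  keep [001011], discard [001], prepend 000
= 000001011

Answer: 000001011 (11)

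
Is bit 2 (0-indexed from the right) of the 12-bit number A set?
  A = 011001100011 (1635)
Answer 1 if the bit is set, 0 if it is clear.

Bit 2 is the 3rd from the right.
  011001100011
           ^
That bit is 0.

Answer: 0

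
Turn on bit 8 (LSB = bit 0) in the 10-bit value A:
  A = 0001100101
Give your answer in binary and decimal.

Mask = 1 << 8 = 0100000000
Bit 8 of A is 0, so OR-ing with the mask flips it to 1.
  0001100101
| 0100000000
------------
  0101100101

Answer: 0101100101 (357)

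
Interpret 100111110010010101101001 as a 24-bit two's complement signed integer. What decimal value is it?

MSB is 1, so the value is negative. Find the magnitude:
1. Invert bits:  011000001101101010010110
2. Add 1:        011000001101101010010111  = 6347415
3. Apply sign:   -6347415

Answer: -6347415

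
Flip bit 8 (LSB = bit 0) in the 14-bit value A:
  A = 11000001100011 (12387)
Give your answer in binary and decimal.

Mask = 1 << 8 = 00000100000000
Bit 8 of A is 0; XOR with the mask flips it to 1.
  11000001100011
^ 00000100000000
----------------
  11000101100011

Answer: 11000101100011 (12643)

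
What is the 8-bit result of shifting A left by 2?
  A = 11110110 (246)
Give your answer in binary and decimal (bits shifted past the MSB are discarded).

Shift left by 2: drop the top 2 bit(s), append 2 zero(s) on the right.
  11110110  ->  discard [11], keep [110110], append 00
= 11011000

Answer: 11011000 (216)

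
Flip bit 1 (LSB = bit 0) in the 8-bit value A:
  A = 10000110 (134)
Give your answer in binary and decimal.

Mask = 1 << 1 = 00000010
Bit 1 of A is 1; XOR with the mask flips it to 0.
  10000110
^ 00000010
----------
  10000100

Answer: 10000100 (132)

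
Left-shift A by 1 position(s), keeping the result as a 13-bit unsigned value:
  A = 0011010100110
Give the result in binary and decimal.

Shift left by 1: drop the top 1 bit(s), append 1 zero(s) on the right.
  0011010100110  ->  discard [0], keep [011010100110], append 0
= 0110101001100

Answer: 0110101001100 (3404)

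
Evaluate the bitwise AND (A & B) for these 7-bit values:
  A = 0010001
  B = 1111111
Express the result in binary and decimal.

Apply & to each column (1 only where both bits are 1):
  0010001
& 1111111
---------
  0010001

Answer: 0010001 (17)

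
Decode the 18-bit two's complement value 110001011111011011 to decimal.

MSB is 1, so the value is negative. Find the magnitude:
1. Invert bits:  001110100000100100
2. Add 1:        001110100000100101  = 59429
3. Apply sign:   -59429

Answer: -59429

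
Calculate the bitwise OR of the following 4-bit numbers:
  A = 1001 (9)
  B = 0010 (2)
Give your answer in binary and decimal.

Apply | to each column (1 where either bit is 1):
  1001
| 0010
------
  1011

Answer: 1011 (11)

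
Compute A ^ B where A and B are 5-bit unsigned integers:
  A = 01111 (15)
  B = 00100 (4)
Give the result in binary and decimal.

Apply ^ to each column (1 where bits differ):
  01111
^ 00100
-------
  01011

Answer: 01011 (11)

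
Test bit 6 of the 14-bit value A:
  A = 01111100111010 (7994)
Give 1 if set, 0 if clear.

Bit 6 is the 7th from the right.
  01111100111010
         ^
That bit is 0.

Answer: 0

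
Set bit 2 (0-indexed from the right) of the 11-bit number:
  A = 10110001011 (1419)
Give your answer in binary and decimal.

Mask = 1 << 2 = 00000000100
Bit 2 of A is 0, so OR-ing with the mask flips it to 1.
  10110001011
| 00000000100
-------------
  10110001111

Answer: 10110001111 (1423)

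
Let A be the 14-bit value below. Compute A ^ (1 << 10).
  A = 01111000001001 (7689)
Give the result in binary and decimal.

Mask = 1 << 10 = 00010000000000
Bit 10 of A is 1; XOR with the mask flips it to 0.
  01111000001001
^ 00010000000000
----------------
  01101000001001

Answer: 01101000001001 (6665)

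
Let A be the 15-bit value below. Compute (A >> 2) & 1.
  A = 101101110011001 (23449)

Bit 2 is the 3rd from the right.
  101101110011001
              ^
That bit is 0.

Answer: 0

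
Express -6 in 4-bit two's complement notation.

1. Binary of +6:  0110
2. Invert bits:     1001
3. Add 1:           1010

Answer: 1010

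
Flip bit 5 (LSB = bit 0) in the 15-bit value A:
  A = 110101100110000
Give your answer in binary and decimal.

Mask = 1 << 5 = 000000000100000
Bit 5 of A is 1; XOR with the mask flips it to 0.
  110101100110000
^ 000000000100000
-----------------
  110101100010000

Answer: 110101100010000 (27408)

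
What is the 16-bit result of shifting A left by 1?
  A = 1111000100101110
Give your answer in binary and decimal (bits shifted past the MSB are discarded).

Shift left by 1: drop the top 1 bit(s), append 1 zero(s) on the right.
  1111000100101110  ->  discard [1], keep [111000100101110], append 0
= 1110001001011100

Answer: 1110001001011100 (57948)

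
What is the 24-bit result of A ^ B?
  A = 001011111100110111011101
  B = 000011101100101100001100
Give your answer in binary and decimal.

Apply ^ to each column (1 where bits differ):
  001011111100110111011101
^ 000011101100101100001100
--------------------------
  001000010000011011010001

Answer: 001000010000011011010001 (2164433)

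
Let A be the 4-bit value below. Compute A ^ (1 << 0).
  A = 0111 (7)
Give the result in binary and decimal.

Mask = 1 << 0 = 0001
Bit 0 of A is 1; XOR with the mask flips it to 0.
  0111
^ 0001
------
  0110

Answer: 0110 (6)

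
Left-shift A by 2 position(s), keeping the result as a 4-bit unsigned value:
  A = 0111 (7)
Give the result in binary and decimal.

Shift left by 2: drop the top 2 bit(s), append 2 zero(s) on the right.
  0111  ->  discard [01], keep [11], append 00
= 1100

Answer: 1100 (12)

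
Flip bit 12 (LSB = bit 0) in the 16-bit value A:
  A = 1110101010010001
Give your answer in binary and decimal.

Mask = 1 << 12 = 0001000000000000
Bit 12 of A is 0; XOR with the mask flips it to 1.
  1110101010010001
^ 0001000000000000
------------------
  1111101010010001

Answer: 1111101010010001 (64145)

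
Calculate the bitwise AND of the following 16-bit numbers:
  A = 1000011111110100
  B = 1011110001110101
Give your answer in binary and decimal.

Apply & to each column (1 only where both bits are 1):
  1000011111110100
& 1011110001110101
------------------
  1000010001110100

Answer: 1000010001110100 (33908)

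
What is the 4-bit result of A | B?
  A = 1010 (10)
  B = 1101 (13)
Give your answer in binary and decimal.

Apply | to each column (1 where either bit is 1):
  1010
| 1101
------
  1111

Answer: 1111 (15)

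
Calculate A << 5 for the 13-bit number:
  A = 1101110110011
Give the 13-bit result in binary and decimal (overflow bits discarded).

Shift left by 5: drop the top 5 bit(s), append 5 zero(s) on the right.
  1101110110011  ->  discard [11011], keep [10110011], append 00000
= 1011001100000

Answer: 1011001100000 (5728)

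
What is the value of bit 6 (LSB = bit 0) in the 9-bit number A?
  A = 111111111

Bit 6 is the 7th from the right.
  111111111
    ^
That bit is 1.

Answer: 1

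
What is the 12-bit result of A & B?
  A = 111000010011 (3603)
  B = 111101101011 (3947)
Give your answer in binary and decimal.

Apply & to each column (1 only where both bits are 1):
  111000010011
& 111101101011
--------------
  111000000011

Answer: 111000000011 (3587)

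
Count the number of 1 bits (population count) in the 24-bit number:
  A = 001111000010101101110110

001111000010101101110110
1-bits at positions (from bit 0 = LSB): 1, 2, 4, 5, 6, 8, 9, 11, 13, 18, 19, 20, 21
Count = 13

Answer: 13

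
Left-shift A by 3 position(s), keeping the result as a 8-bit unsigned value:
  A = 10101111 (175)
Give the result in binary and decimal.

Shift left by 3: drop the top 3 bit(s), append 3 zero(s) on the right.
  10101111  ->  discard [101], keep [01111], append 000
= 01111000

Answer: 01111000 (120)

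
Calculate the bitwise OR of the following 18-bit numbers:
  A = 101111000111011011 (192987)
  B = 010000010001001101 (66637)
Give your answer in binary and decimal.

Apply | to each column (1 where either bit is 1):
  101111000111011011
| 010000010001001101
--------------------
  111111010111011111

Answer: 111111010111011111 (259551)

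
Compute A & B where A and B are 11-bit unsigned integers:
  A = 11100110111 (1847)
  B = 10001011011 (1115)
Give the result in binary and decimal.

Apply & to each column (1 only where both bits are 1):
  11100110111
& 10001011011
-------------
  10000010011

Answer: 10000010011 (1043)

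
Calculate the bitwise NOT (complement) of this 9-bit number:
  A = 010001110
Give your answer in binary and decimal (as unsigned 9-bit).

Flip each bit (0->1, 1->0):
  010001110
  101110001

Answer: 101110001 (369)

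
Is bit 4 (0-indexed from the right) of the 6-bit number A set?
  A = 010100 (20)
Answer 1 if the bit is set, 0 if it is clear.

Bit 4 is the 5th from the right.
  010100
   ^
That bit is 1.

Answer: 1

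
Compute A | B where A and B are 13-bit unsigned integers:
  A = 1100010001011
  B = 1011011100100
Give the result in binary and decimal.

Apply | to each column (1 where either bit is 1):
  1100010001011
| 1011011100100
---------------
  1111011101111

Answer: 1111011101111 (7919)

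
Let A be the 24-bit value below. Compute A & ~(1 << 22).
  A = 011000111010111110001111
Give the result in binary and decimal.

Mask = ~(1 << 22) = 101111111111111111111111
Bit 22 of A is 1, so AND-ing with the mask clears it to 0.
  011000111010111110001111
& 101111111111111111111111
--------------------------
  001000111010111110001111

Answer: 001000111010111110001111 (2338703)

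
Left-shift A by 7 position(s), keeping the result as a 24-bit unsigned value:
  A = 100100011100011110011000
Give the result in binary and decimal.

Shift left by 7: drop the top 7 bit(s), append 7 zero(s) on the right.
  100100011100011110011000  ->  discard [1001000], keep [11100011110011000], append 0000000
= 111000111100110000000000

Answer: 111000111100110000000000 (14928896)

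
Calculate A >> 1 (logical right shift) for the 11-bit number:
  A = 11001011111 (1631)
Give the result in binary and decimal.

Logical shift right by 1: drop the bottom 1 bit(s), prepend 1 zero(s) on the left.
  11001011111  ->  keep [1100101111], discard [1], prepend 0
= 01100101111

Answer: 01100101111 (815)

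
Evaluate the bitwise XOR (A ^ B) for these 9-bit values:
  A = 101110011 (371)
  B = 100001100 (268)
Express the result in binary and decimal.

Apply ^ to each column (1 where bits differ):
  101110011
^ 100001100
-----------
  001111111

Answer: 001111111 (127)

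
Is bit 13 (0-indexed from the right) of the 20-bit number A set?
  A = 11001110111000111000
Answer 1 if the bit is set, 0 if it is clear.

Bit 13 is the 14th from the right.
  11001110111000111000
        ^
That bit is 1.

Answer: 1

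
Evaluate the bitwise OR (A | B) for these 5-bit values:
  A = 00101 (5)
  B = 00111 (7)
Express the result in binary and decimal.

Apply | to each column (1 where either bit is 1):
  00101
| 00111
-------
  00111

Answer: 00111 (7)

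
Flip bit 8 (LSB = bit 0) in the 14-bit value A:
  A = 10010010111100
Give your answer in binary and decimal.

Mask = 1 << 8 = 00000100000000
Bit 8 of A is 0; XOR with the mask flips it to 1.
  10010010111100
^ 00000100000000
----------------
  10010110111100

Answer: 10010110111100 (9660)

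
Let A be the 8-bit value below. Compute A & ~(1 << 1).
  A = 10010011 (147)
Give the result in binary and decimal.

Mask = ~(1 << 1) = 11111101
Bit 1 of A is 1, so AND-ing with the mask clears it to 0.
  10010011
& 11111101
----------
  10010001

Answer: 10010001 (145)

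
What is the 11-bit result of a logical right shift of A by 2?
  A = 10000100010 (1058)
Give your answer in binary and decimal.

Logical shift right by 2: drop the bottom 2 bit(s), prepend 2 zero(s) on the left.
  10000100010  ->  keep [100001000], discard [10], prepend 00
= 00100001000

Answer: 00100001000 (264)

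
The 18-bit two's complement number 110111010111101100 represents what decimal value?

MSB is 1, so the value is negative. Find the magnitude:
1. Invert bits:  001000101000010011
2. Add 1:        001000101000010100  = 35348
3. Apply sign:   -35348

Answer: -35348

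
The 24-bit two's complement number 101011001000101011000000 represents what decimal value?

MSB is 1, so the value is negative. Find the magnitude:
1. Invert bits:  010100110111010100111111
2. Add 1:        010100110111010101000000  = 5469504
3. Apply sign:   -5469504

Answer: -5469504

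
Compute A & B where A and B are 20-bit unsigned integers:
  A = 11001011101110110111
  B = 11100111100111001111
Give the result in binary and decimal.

Apply & to each column (1 only where both bits are 1):
  11001011101110110111
& 11100111100111001111
----------------------
  11000011100110000111

Answer: 11000011100110000111 (801159)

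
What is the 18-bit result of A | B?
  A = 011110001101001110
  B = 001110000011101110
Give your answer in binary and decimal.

Apply | to each column (1 where either bit is 1):
  011110001101001110
| 001110000011101110
--------------------
  011110001111101110

Answer: 011110001111101110 (123886)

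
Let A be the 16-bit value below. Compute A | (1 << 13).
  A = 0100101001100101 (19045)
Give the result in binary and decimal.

Mask = 1 << 13 = 0010000000000000
Bit 13 of A is 0, so OR-ing with the mask flips it to 1.
  0100101001100101
| 0010000000000000
------------------
  0110101001100101

Answer: 0110101001100101 (27237)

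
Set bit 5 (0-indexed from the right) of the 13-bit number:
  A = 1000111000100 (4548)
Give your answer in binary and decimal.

Mask = 1 << 5 = 0000000100000
Bit 5 of A is 0, so OR-ing with the mask flips it to 1.
  1000111000100
| 0000000100000
---------------
  1000111100100

Answer: 1000111100100 (4580)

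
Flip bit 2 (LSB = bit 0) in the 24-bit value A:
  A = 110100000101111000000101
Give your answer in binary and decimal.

Mask = 1 << 2 = 000000000000000000000100
Bit 2 of A is 1; XOR with the mask flips it to 0.
  110100000101111000000101
^ 000000000000000000000100
--------------------------
  110100000101111000000001

Answer: 110100000101111000000001 (13655553)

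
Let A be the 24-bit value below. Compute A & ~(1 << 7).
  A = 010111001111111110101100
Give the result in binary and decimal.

Mask = ~(1 << 7) = 111111111111111101111111
Bit 7 of A is 1, so AND-ing with the mask clears it to 0.
  010111001111111110101100
& 111111111111111101111111
--------------------------
  010111001111111100101100

Answer: 010111001111111100101100 (6094636)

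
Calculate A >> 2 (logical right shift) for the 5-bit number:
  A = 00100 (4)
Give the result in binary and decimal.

Logical shift right by 2: drop the bottom 2 bit(s), prepend 2 zero(s) on the left.
  00100  ->  keep [001], discard [00], prepend 00
= 00001

Answer: 00001 (1)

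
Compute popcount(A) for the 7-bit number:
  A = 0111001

0111001
1-bits at positions (from bit 0 = LSB): 0, 3, 4, 5
Count = 4

Answer: 4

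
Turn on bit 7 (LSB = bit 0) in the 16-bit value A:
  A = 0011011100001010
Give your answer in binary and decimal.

Mask = 1 << 7 = 0000000010000000
Bit 7 of A is 0, so OR-ing with the mask flips it to 1.
  0011011100001010
| 0000000010000000
------------------
  0011011110001010

Answer: 0011011110001010 (14218)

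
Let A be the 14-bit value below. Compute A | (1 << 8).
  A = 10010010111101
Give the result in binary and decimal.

Mask = 1 << 8 = 00000100000000
Bit 8 of A is 0, so OR-ing with the mask flips it to 1.
  10010010111101
| 00000100000000
----------------
  10010110111101

Answer: 10010110111101 (9661)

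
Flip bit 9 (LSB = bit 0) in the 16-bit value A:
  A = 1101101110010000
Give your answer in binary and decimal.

Mask = 1 << 9 = 0000001000000000
Bit 9 of A is 1; XOR with the mask flips it to 0.
  1101101110010000
^ 0000001000000000
------------------
  1101100110010000

Answer: 1101100110010000 (55696)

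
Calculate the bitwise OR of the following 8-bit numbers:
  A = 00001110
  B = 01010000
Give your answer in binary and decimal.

Apply | to each column (1 where either bit is 1):
  00001110
| 01010000
----------
  01011110

Answer: 01011110 (94)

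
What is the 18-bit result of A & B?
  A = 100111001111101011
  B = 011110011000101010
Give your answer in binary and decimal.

Apply & to each column (1 only where both bits are 1):
  100111001111101011
& 011110011000101010
--------------------
  000110001000101010

Answer: 000110001000101010 (25130)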